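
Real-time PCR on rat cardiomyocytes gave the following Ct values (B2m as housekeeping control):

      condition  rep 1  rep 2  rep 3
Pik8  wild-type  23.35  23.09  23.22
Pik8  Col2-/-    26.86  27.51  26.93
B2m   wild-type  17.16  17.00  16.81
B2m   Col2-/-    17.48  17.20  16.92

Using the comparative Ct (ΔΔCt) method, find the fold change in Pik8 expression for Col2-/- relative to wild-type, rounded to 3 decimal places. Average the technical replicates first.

Mean Ct: Pik8 wild-type 23.220; Pik8 Col2-/- 27.100; B2m wild-type 16.990; B2m Col2-/- 17.200
ΔCt(wild-type) = 23.220 − 16.990 = 6.230
ΔCt(Col2-/-) = 27.100 − 17.200 = 9.900
ΔΔCt = 9.900 − 6.230 = 3.670
Fold change = 2^(−3.670) = 0.0786

0.079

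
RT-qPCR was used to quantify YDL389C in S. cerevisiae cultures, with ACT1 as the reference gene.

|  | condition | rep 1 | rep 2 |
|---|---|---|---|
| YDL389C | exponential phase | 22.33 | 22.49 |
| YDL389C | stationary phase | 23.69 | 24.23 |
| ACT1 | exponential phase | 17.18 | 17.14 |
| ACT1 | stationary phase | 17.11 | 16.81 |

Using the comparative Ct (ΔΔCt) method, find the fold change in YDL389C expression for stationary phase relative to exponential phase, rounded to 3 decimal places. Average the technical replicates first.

Mean Ct: YDL389C exponential phase 22.410; YDL389C stationary phase 23.960; ACT1 exponential phase 17.160; ACT1 stationary phase 16.960
ΔCt(exponential phase) = 22.410 − 17.160 = 5.250
ΔCt(stationary phase) = 23.960 − 16.960 = 7.000
ΔΔCt = 7.000 − 5.250 = 1.750
Fold change = 2^(−1.750) = 0.2973

0.297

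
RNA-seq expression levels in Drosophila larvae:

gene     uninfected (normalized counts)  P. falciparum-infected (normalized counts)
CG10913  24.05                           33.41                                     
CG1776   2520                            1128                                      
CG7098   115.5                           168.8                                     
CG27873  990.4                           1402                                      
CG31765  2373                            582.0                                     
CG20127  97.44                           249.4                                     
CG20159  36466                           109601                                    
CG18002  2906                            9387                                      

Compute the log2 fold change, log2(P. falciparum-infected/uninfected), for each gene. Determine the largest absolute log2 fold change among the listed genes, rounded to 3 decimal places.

2.028

log2(33.41/24.05) = 0.474  (CG10913)
log2(1128/2520) = -1.160  (CG1776)
log2(168.8/115.5) = 0.547  (CG7098)
log2(1402/990.4) = 0.501  (CG27873)
log2(582.0/2373) = -2.028  (CG31765)
log2(249.4/97.44) = 1.356  (CG20127)
log2(109601/36466) = 1.588  (CG20159)
log2(9387/2906) = 1.692  (CG18002)
The largest magnitude belongs to CG31765.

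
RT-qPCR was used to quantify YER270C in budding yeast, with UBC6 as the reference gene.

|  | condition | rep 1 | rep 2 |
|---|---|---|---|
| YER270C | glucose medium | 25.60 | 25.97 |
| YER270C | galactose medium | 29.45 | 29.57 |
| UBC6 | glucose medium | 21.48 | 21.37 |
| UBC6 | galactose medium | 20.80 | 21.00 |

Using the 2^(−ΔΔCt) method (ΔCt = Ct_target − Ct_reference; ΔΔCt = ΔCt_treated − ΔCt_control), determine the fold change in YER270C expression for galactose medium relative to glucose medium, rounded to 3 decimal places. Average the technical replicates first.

0.053

Mean Ct: YER270C glucose medium 25.785; YER270C galactose medium 29.510; UBC6 glucose medium 21.425; UBC6 galactose medium 20.900
ΔCt(glucose medium) = 25.785 − 21.425 = 4.360
ΔCt(galactose medium) = 29.510 − 20.900 = 8.610
ΔΔCt = 8.610 − 4.360 = 4.250
Fold change = 2^(−4.250) = 0.0526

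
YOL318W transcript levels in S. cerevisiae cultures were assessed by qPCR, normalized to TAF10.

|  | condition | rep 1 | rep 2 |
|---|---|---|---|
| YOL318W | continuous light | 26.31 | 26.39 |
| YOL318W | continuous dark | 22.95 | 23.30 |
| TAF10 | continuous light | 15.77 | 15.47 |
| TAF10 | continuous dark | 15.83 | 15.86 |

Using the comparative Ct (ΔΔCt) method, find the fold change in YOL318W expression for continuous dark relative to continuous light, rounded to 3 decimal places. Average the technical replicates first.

10.928

Mean Ct: YOL318W continuous light 26.350; YOL318W continuous dark 23.125; TAF10 continuous light 15.620; TAF10 continuous dark 15.845
ΔCt(continuous light) = 26.350 − 15.620 = 10.730
ΔCt(continuous dark) = 23.125 − 15.845 = 7.280
ΔΔCt = 7.280 − 10.730 = -3.450
Fold change = 2^(−(-3.450)) = 2^3.450 = 10.9283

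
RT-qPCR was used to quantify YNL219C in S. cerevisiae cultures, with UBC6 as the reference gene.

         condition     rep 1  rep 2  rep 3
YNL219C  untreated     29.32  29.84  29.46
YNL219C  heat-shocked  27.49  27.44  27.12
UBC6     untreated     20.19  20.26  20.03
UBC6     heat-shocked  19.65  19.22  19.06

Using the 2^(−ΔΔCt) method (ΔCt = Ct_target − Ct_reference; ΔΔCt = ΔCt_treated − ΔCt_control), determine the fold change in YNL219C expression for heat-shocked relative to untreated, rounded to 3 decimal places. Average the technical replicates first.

2.532

Mean Ct: YNL219C untreated 29.540; YNL219C heat-shocked 27.350; UBC6 untreated 20.160; UBC6 heat-shocked 19.310
ΔCt(untreated) = 29.540 − 20.160 = 9.380
ΔCt(heat-shocked) = 27.350 − 19.310 = 8.040
ΔΔCt = 8.040 − 9.380 = -1.340
Fold change = 2^(−(-1.340)) = 2^1.340 = 2.5315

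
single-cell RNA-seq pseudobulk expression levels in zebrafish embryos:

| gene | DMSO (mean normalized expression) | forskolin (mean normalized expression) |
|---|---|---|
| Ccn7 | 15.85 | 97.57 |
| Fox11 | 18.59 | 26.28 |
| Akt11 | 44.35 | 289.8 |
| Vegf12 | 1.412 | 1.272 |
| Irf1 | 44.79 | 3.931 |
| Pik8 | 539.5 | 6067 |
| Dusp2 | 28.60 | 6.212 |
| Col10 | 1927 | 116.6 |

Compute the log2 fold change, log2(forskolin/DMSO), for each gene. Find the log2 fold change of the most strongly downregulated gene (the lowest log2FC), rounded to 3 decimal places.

log2(97.57/15.85) = 2.622  (Ccn7)
log2(26.28/18.59) = 0.499  (Fox11)
log2(289.8/44.35) = 2.708  (Akt11)
log2(1.272/1.412) = -0.151  (Vegf12)
log2(3.931/44.79) = -3.510  (Irf1)
log2(6067/539.5) = 3.491  (Pik8)
log2(6.212/28.60) = -2.203  (Dusp2)
log2(116.6/1927) = -4.047  (Col10)
Col10 is most strongly downregulated.

-4.047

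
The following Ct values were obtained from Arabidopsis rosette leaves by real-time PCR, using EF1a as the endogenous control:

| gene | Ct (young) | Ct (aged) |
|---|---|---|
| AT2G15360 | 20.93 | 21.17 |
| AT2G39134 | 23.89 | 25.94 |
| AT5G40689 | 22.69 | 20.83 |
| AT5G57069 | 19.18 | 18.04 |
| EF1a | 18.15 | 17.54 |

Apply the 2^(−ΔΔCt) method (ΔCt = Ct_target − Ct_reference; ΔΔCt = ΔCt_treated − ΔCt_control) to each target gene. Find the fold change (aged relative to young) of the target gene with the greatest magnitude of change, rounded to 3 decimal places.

0.158

AT2G15360: ΔΔCt = (21.17−17.54) − (20.93−18.15) = 3.63 − 2.78 = 0.85; fold change = 2^-0.85 = 0.555
AT2G39134: ΔΔCt = (25.94−17.54) − (23.89−18.15) = 8.40 − 5.74 = 2.66; fold change = 2^-2.66 = 0.158
AT5G40689: ΔΔCt = (20.83−17.54) − (22.69−18.15) = 3.29 − 4.54 = -1.25; fold change = 2^1.25 = 2.378
AT5G57069: ΔΔCt = (18.04−17.54) − (19.18−18.15) = 0.50 − 1.03 = -0.53; fold change = 2^0.53 = 1.444
AT2G39134 has the largest |ΔΔCt| = 2.66.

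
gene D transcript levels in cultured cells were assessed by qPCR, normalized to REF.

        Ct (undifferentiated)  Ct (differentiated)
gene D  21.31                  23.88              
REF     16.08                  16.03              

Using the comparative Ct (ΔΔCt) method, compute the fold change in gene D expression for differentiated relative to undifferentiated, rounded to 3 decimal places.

0.163

ΔCt(undifferentiated) = 21.310 − 16.080 = 5.230
ΔCt(differentiated) = 23.880 − 16.030 = 7.850
ΔΔCt = 7.850 − 5.230 = 2.620
Fold change = 2^(−2.620) = 0.1627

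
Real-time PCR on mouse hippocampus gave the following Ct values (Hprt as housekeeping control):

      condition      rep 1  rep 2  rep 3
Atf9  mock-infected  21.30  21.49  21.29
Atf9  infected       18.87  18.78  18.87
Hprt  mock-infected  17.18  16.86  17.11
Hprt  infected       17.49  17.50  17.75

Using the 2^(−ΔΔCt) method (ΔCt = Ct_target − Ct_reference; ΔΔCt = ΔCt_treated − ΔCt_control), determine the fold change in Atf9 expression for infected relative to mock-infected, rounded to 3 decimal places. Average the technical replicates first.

Mean Ct: Atf9 mock-infected 21.360; Atf9 infected 18.840; Hprt mock-infected 17.050; Hprt infected 17.580
ΔCt(mock-infected) = 21.360 − 17.050 = 4.310
ΔCt(infected) = 18.840 − 17.580 = 1.260
ΔΔCt = 1.260 − 4.310 = -3.050
Fold change = 2^(−(-3.050)) = 2^3.050 = 8.2821

8.282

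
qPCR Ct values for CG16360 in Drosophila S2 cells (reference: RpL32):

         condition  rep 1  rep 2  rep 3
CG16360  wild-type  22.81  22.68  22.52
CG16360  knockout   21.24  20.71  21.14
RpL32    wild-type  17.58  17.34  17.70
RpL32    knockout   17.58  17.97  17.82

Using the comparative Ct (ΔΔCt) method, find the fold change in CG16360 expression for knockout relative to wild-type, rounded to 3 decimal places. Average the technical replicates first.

Mean Ct: CG16360 wild-type 22.670; CG16360 knockout 21.030; RpL32 wild-type 17.540; RpL32 knockout 17.790
ΔCt(wild-type) = 22.670 − 17.540 = 5.130
ΔCt(knockout) = 21.030 − 17.790 = 3.240
ΔΔCt = 3.240 − 5.130 = -1.890
Fold change = 2^(−(-1.890)) = 2^1.890 = 3.7064

3.706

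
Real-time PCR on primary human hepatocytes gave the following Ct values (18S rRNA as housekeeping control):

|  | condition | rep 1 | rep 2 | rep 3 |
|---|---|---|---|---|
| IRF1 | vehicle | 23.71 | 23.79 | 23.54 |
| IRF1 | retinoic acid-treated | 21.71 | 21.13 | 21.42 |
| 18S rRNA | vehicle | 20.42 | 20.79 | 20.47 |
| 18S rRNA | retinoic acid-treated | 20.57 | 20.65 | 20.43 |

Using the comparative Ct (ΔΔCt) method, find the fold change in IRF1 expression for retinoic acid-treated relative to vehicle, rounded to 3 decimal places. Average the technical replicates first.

Mean Ct: IRF1 vehicle 23.680; IRF1 retinoic acid-treated 21.420; 18S rRNA vehicle 20.560; 18S rRNA retinoic acid-treated 20.550
ΔCt(vehicle) = 23.680 − 20.560 = 3.120
ΔCt(retinoic acid-treated) = 21.420 − 20.550 = 0.870
ΔΔCt = 0.870 − 3.120 = -2.250
Fold change = 2^(−(-2.250)) = 2^2.250 = 4.7568

4.757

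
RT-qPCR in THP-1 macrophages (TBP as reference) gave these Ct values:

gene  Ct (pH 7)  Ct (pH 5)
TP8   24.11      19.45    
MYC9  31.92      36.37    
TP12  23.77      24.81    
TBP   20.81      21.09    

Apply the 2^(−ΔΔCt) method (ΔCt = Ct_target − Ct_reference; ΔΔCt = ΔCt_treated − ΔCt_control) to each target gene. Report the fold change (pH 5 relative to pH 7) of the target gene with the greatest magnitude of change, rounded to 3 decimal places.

30.696

TP8: ΔΔCt = (19.45−21.09) − (24.11−20.81) = -1.64 − 3.30 = -4.94; fold change = 2^4.94 = 30.696
MYC9: ΔΔCt = (36.37−21.09) − (31.92−20.81) = 15.28 − 11.11 = 4.17; fold change = 2^-4.17 = 0.056
TP12: ΔΔCt = (24.81−21.09) − (23.77−20.81) = 3.72 − 2.96 = 0.76; fold change = 2^-0.76 = 0.590
TP8 has the largest |ΔΔCt| = 4.94.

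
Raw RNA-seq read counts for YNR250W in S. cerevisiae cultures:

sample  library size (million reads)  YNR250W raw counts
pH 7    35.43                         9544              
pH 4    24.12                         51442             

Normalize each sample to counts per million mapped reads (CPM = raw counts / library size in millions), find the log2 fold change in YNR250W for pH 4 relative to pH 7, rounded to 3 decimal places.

CPM(pH 7) = 9544 / 35.43 = 269.3762
CPM(pH 4) = 51442 / 24.12 = 2132.7529
Fold change = 2132.7529 / 269.3762 = 7.91738
log2(7.91738) = 2.9850

2.985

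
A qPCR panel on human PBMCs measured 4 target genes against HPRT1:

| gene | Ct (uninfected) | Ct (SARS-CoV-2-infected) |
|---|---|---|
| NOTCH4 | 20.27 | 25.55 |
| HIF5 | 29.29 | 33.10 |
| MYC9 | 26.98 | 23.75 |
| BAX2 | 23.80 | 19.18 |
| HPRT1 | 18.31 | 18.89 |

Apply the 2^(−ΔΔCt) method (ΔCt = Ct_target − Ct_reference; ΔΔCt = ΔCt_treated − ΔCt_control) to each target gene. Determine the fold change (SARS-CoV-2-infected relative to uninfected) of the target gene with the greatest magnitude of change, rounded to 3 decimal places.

36.758

NOTCH4: ΔΔCt = (25.55−18.89) − (20.27−18.31) = 6.66 − 1.96 = 4.70; fold change = 2^-4.70 = 0.038
HIF5: ΔΔCt = (33.10−18.89) − (29.29−18.31) = 14.21 − 10.98 = 3.23; fold change = 2^-3.23 = 0.107
MYC9: ΔΔCt = (23.75−18.89) − (26.98−18.31) = 4.86 − 8.67 = -3.81; fold change = 2^3.81 = 14.026
BAX2: ΔΔCt = (19.18−18.89) − (23.80−18.31) = 0.29 − 5.49 = -5.20; fold change = 2^5.20 = 36.758
BAX2 has the largest |ΔΔCt| = 5.20.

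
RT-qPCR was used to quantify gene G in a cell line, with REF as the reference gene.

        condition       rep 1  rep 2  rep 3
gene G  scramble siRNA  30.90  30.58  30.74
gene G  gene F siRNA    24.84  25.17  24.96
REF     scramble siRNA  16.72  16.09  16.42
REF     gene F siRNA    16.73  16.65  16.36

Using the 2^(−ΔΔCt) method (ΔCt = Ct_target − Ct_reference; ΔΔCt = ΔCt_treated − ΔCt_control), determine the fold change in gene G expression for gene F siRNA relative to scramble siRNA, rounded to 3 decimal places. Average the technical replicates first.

Mean Ct: gene G scramble siRNA 30.740; gene G gene F siRNA 24.990; REF scramble siRNA 16.410; REF gene F siRNA 16.580
ΔCt(scramble siRNA) = 30.740 − 16.410 = 14.330
ΔCt(gene F siRNA) = 24.990 − 16.580 = 8.410
ΔΔCt = 8.410 − 14.330 = -5.920
Fold change = 2^(−(-5.920)) = 2^5.920 = 60.5477

60.548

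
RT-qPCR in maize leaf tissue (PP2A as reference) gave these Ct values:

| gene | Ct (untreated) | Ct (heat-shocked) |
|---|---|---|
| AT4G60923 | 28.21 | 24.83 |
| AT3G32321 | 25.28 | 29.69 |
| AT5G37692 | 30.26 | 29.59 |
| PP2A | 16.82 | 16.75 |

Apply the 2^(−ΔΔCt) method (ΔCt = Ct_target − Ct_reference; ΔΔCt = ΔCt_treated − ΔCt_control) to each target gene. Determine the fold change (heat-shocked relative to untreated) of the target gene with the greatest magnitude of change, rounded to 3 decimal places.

AT4G60923: ΔΔCt = (24.83−16.75) − (28.21−16.82) = 8.08 − 11.39 = -3.31; fold change = 2^3.31 = 9.918
AT3G32321: ΔΔCt = (29.69−16.75) − (25.28−16.82) = 12.94 − 8.46 = 4.48; fold change = 2^-4.48 = 0.045
AT5G37692: ΔΔCt = (29.59−16.75) − (30.26−16.82) = 12.84 − 13.44 = -0.60; fold change = 2^0.60 = 1.516
AT3G32321 has the largest |ΔΔCt| = 4.48.

0.045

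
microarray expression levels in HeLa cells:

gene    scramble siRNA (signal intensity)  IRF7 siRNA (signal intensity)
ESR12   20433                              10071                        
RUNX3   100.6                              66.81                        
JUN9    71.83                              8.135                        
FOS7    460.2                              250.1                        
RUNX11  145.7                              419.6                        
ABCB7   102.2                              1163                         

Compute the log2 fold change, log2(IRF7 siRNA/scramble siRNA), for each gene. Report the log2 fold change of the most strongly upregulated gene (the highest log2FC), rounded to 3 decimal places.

log2(10071/20433) = -1.021  (ESR12)
log2(66.81/100.6) = -0.590  (RUNX3)
log2(8.135/71.83) = -3.142  (JUN9)
log2(250.1/460.2) = -0.880  (FOS7)
log2(419.6/145.7) = 1.526  (RUNX11)
log2(1163/102.2) = 3.508  (ABCB7)
ABCB7 is most strongly upregulated.

3.508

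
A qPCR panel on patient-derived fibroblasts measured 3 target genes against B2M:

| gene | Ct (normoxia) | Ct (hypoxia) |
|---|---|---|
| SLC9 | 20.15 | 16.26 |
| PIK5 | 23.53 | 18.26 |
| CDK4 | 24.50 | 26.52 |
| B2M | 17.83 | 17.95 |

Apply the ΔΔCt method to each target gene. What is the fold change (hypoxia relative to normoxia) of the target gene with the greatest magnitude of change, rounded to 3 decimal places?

SLC9: ΔΔCt = (16.26−17.95) − (20.15−17.83) = -1.69 − 2.32 = -4.01; fold change = 2^4.01 = 16.111
PIK5: ΔΔCt = (18.26−17.95) − (23.53−17.83) = 0.31 − 5.70 = -5.39; fold change = 2^5.39 = 41.933
CDK4: ΔΔCt = (26.52−17.95) − (24.50−17.83) = 8.57 − 6.67 = 1.90; fold change = 2^-1.90 = 0.268
PIK5 has the largest |ΔΔCt| = 5.39.

41.933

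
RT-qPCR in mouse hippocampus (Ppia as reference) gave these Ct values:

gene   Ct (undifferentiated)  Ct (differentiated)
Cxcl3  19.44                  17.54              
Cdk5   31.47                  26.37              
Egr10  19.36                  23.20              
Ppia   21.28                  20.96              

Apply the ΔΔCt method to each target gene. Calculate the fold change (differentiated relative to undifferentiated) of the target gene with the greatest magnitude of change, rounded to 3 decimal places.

27.474

Cxcl3: ΔΔCt = (17.54−20.96) − (19.44−21.28) = -3.42 − (-1.84) = -1.58; fold change = 2^1.58 = 2.990
Cdk5: ΔΔCt = (26.37−20.96) − (31.47−21.28) = 5.41 − 10.19 = -4.78; fold change = 2^4.78 = 27.474
Egr10: ΔΔCt = (23.20−20.96) − (19.36−21.28) = 2.24 − (-1.92) = 4.16; fold change = 2^-4.16 = 0.056
Cdk5 has the largest |ΔΔCt| = 4.78.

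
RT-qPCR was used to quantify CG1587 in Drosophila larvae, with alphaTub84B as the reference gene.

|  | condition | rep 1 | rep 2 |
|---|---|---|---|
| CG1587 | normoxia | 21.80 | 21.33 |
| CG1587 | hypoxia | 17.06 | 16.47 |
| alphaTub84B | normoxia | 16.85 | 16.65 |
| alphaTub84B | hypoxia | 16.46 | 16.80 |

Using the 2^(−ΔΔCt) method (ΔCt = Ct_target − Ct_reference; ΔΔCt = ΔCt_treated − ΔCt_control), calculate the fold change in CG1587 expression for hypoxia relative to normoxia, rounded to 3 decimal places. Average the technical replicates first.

25.634

Mean Ct: CG1587 normoxia 21.565; CG1587 hypoxia 16.765; alphaTub84B normoxia 16.750; alphaTub84B hypoxia 16.630
ΔCt(normoxia) = 21.565 − 16.750 = 4.815
ΔCt(hypoxia) = 16.765 − 16.630 = 0.135
ΔΔCt = 0.135 − 4.815 = -4.680
Fold change = 2^(−(-4.680)) = 2^4.680 = 25.6342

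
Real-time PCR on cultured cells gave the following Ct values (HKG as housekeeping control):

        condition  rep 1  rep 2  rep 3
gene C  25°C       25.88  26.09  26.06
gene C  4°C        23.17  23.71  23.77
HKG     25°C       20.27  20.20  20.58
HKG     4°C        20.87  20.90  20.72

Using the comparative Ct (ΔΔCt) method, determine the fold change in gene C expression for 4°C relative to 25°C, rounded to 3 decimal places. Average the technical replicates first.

7.674

Mean Ct: gene C 25°C 26.010; gene C 4°C 23.550; HKG 25°C 20.350; HKG 4°C 20.830
ΔCt(25°C) = 26.010 − 20.350 = 5.660
ΔCt(4°C) = 23.550 − 20.830 = 2.720
ΔΔCt = 2.720 − 5.660 = -2.940
Fold change = 2^(−(-2.940)) = 2^2.940 = 7.6741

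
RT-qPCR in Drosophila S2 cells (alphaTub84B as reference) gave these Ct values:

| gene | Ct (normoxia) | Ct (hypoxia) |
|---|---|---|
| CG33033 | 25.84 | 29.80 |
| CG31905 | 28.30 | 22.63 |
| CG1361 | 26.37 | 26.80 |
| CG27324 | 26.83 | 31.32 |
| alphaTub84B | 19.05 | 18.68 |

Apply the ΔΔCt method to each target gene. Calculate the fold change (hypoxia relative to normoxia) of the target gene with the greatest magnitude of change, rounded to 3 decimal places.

39.397

CG33033: ΔΔCt = (29.80−18.68) − (25.84−19.05) = 11.12 − 6.79 = 4.33; fold change = 2^-4.33 = 0.050
CG31905: ΔΔCt = (22.63−18.68) − (28.30−19.05) = 3.95 − 9.25 = -5.30; fold change = 2^5.30 = 39.397
CG1361: ΔΔCt = (26.80−18.68) − (26.37−19.05) = 8.12 − 7.32 = 0.80; fold change = 2^-0.80 = 0.574
CG27324: ΔΔCt = (31.32−18.68) − (26.83−19.05) = 12.64 − 7.78 = 4.86; fold change = 2^-4.86 = 0.034
CG31905 has the largest |ΔΔCt| = 5.30.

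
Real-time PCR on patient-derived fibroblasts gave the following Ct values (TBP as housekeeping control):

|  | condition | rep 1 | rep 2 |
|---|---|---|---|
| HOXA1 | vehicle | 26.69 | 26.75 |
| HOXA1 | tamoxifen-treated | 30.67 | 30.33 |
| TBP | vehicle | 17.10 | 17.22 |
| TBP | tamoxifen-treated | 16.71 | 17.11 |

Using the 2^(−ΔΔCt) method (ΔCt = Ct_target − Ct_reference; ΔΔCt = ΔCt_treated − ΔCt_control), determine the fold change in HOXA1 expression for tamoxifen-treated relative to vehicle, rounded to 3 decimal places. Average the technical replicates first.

0.061

Mean Ct: HOXA1 vehicle 26.720; HOXA1 tamoxifen-treated 30.500; TBP vehicle 17.160; TBP tamoxifen-treated 16.910
ΔCt(vehicle) = 26.720 − 17.160 = 9.560
ΔCt(tamoxifen-treated) = 30.500 − 16.910 = 13.590
ΔΔCt = 13.590 − 9.560 = 4.030
Fold change = 2^(−4.030) = 0.0612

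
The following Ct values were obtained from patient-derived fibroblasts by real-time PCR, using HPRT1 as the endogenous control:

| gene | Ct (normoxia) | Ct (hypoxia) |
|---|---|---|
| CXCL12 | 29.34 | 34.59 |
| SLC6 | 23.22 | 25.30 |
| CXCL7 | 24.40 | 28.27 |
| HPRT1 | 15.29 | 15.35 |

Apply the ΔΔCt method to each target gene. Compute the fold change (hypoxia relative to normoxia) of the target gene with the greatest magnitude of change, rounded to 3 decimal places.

CXCL12: ΔΔCt = (34.59−15.35) − (29.34−15.29) = 19.24 − 14.05 = 5.19; fold change = 2^-5.19 = 0.027
SLC6: ΔΔCt = (25.30−15.35) − (23.22−15.29) = 9.95 − 7.93 = 2.02; fold change = 2^-2.02 = 0.247
CXCL7: ΔΔCt = (28.27−15.35) − (24.40−15.29) = 12.92 − 9.11 = 3.81; fold change = 2^-3.81 = 0.071
CXCL12 has the largest |ΔΔCt| = 5.19.

0.027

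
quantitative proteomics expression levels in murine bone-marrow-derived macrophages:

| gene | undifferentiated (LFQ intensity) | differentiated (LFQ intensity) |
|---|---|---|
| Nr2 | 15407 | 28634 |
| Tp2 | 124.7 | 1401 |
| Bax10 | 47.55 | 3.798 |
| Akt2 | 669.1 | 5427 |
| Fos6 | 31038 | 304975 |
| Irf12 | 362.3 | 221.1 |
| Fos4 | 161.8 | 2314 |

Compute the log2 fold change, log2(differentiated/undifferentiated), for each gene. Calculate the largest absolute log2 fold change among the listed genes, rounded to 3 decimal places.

3.838

log2(28634/15407) = 0.894  (Nr2)
log2(1401/124.7) = 3.490  (Tp2)
log2(3.798/47.55) = -3.646  (Bax10)
log2(5427/669.1) = 3.020  (Akt2)
log2(304975/31038) = 3.297  (Fos6)
log2(221.1/362.3) = -0.712  (Irf12)
log2(2314/161.8) = 3.838  (Fos4)
The largest magnitude belongs to Fos4.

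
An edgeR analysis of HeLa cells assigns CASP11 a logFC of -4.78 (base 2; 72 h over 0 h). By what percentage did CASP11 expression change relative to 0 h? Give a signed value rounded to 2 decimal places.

-96.36%

Fold change = 2^(-4.78) = 0.0364
Percent change = (FC − 1) × 100% = (0.0364 − 1) × 100 = -96.36%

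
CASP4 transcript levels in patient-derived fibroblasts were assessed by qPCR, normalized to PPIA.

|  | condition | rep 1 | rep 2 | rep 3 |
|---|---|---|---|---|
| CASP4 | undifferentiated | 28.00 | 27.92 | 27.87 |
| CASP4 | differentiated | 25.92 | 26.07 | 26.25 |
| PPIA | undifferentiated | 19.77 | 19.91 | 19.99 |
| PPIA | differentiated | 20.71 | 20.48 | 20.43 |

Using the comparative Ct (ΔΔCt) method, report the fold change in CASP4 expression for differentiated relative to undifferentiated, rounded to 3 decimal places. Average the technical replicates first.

5.657

Mean Ct: CASP4 undifferentiated 27.930; CASP4 differentiated 26.080; PPIA undifferentiated 19.890; PPIA differentiated 20.540
ΔCt(undifferentiated) = 27.930 − 19.890 = 8.040
ΔCt(differentiated) = 26.080 − 20.540 = 5.540
ΔΔCt = 5.540 − 8.040 = -2.500
Fold change = 2^(−(-2.500)) = 2^2.500 = 5.6569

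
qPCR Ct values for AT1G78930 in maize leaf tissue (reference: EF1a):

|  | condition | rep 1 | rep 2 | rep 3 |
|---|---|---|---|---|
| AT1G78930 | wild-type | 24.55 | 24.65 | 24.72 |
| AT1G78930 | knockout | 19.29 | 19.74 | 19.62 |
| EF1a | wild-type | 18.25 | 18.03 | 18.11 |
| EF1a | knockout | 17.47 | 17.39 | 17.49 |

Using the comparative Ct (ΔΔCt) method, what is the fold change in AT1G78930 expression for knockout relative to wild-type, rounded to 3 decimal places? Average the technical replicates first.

21.259

Mean Ct: AT1G78930 wild-type 24.640; AT1G78930 knockout 19.550; EF1a wild-type 18.130; EF1a knockout 17.450
ΔCt(wild-type) = 24.640 − 18.130 = 6.510
ΔCt(knockout) = 19.550 − 17.450 = 2.100
ΔΔCt = 2.100 − 6.510 = -4.410
Fold change = 2^(−(-4.410)) = 2^4.410 = 21.2590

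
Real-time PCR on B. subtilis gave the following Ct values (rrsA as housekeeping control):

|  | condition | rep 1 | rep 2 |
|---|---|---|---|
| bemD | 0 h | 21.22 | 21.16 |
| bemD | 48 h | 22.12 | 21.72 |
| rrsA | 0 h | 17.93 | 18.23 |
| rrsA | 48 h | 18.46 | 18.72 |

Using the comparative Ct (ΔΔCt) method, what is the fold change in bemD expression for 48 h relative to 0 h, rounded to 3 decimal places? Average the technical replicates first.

Mean Ct: bemD 0 h 21.190; bemD 48 h 21.920; rrsA 0 h 18.080; rrsA 48 h 18.590
ΔCt(0 h) = 21.190 − 18.080 = 3.110
ΔCt(48 h) = 21.920 − 18.590 = 3.330
ΔΔCt = 3.330 − 3.110 = 0.220
Fold change = 2^(−0.220) = 0.8586

0.859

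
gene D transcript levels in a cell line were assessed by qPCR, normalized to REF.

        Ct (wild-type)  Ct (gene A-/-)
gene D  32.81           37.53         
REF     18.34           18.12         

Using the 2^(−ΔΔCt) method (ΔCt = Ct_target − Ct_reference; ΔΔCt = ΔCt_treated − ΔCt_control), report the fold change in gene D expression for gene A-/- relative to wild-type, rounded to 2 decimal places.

0.03

ΔCt(wild-type) = 32.810 − 18.340 = 14.470
ΔCt(gene A-/-) = 37.530 − 18.120 = 19.410
ΔΔCt = 19.410 − 14.470 = 4.940
Fold change = 2^(−4.940) = 0.033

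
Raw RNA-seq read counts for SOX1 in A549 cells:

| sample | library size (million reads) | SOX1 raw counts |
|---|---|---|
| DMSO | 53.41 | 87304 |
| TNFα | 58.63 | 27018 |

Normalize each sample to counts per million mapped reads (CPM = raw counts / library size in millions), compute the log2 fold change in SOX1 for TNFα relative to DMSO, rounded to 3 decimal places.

CPM(DMSO) = 87304 / 53.41 = 1634.6003
CPM(TNFα) = 27018 / 58.63 = 460.8221
Fold change = 460.8221 / 1634.6003 = 0.28192
log2(0.28192) = -1.8267

-1.827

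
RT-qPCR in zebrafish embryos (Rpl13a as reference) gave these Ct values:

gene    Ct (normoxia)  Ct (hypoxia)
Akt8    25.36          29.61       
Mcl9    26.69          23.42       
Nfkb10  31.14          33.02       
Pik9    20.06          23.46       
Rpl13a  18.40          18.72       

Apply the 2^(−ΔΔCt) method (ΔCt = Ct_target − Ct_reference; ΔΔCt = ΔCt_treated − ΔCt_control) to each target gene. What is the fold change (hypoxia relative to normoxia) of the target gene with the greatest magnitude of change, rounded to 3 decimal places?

Akt8: ΔΔCt = (29.61−18.72) − (25.36−18.40) = 10.89 − 6.96 = 3.93; fold change = 2^-3.93 = 0.066
Mcl9: ΔΔCt = (23.42−18.72) − (26.69−18.40) = 4.70 − 8.29 = -3.59; fold change = 2^3.59 = 12.042
Nfkb10: ΔΔCt = (33.02−18.72) − (31.14−18.40) = 14.30 − 12.74 = 1.56; fold change = 2^-1.56 = 0.339
Pik9: ΔΔCt = (23.46−18.72) − (20.06−18.40) = 4.74 − 1.66 = 3.08; fold change = 2^-3.08 = 0.118
Akt8 has the largest |ΔΔCt| = 3.93.

0.066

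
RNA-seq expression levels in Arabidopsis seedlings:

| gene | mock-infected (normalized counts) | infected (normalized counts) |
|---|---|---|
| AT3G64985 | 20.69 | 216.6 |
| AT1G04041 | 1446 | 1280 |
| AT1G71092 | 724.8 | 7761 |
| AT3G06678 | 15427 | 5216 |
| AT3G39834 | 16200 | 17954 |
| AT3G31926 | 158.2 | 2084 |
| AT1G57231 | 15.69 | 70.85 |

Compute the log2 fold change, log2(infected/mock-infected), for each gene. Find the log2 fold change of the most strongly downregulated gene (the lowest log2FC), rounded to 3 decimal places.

-1.564

log2(216.6/20.69) = 3.388  (AT3G64985)
log2(1280/1446) = -0.176  (AT1G04041)
log2(7761/724.8) = 3.421  (AT1G71092)
log2(5216/15427) = -1.564  (AT3G06678)
log2(17954/16200) = 0.148  (AT3G39834)
log2(2084/158.2) = 3.720  (AT3G31926)
log2(70.85/15.69) = 2.175  (AT1G57231)
AT3G06678 is most strongly downregulated.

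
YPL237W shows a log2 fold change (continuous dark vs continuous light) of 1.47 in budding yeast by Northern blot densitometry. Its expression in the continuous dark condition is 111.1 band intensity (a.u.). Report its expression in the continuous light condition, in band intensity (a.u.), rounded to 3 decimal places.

40.105

Fold change = 2^(1.47) = 2.7702
continuous light expression = 111.1 / 2.7702 = 40.105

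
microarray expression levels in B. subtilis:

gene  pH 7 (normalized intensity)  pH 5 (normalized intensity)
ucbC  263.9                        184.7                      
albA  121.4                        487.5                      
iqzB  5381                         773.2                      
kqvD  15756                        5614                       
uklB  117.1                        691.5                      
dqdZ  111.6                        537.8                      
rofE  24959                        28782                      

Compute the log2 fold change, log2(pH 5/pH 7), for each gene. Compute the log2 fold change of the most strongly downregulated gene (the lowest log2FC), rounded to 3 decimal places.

-2.799

log2(184.7/263.9) = -0.515  (ucbC)
log2(487.5/121.4) = 2.006  (albA)
log2(773.2/5381) = -2.799  (iqzB)
log2(5614/15756) = -1.489  (kqvD)
log2(691.5/117.1) = 2.562  (uklB)
log2(537.8/111.6) = 2.269  (dqdZ)
log2(28782/24959) = 0.206  (rofE)
iqzB is most strongly downregulated.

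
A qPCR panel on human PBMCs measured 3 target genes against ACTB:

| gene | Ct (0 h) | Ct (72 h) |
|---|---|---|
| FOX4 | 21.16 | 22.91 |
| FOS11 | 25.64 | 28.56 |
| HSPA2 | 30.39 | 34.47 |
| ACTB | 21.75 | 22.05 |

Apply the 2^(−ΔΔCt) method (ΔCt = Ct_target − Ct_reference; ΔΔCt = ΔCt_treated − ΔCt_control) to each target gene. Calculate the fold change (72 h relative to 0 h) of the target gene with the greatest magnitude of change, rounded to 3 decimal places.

0.073

FOX4: ΔΔCt = (22.91−22.05) − (21.16−21.75) = 0.86 − (-0.59) = 1.45; fold change = 2^-1.45 = 0.366
FOS11: ΔΔCt = (28.56−22.05) − (25.64−21.75) = 6.51 − 3.89 = 2.62; fold change = 2^-2.62 = 0.163
HSPA2: ΔΔCt = (34.47−22.05) − (30.39−21.75) = 12.42 − 8.64 = 3.78; fold change = 2^-3.78 = 0.073
HSPA2 has the largest |ΔΔCt| = 3.78.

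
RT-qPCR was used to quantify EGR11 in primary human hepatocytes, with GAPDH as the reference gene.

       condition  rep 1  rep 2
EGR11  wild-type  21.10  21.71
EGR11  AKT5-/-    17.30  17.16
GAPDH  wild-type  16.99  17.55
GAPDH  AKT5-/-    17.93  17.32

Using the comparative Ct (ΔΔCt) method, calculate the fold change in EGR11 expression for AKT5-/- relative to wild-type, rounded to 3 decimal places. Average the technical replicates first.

Mean Ct: EGR11 wild-type 21.405; EGR11 AKT5-/- 17.230; GAPDH wild-type 17.270; GAPDH AKT5-/- 17.625
ΔCt(wild-type) = 21.405 − 17.270 = 4.135
ΔCt(AKT5-/-) = 17.230 − 17.625 = -0.395
ΔΔCt = -0.395 − 4.135 = -4.530
Fold change = 2^(−(-4.530)) = 2^4.530 = 23.1029

23.103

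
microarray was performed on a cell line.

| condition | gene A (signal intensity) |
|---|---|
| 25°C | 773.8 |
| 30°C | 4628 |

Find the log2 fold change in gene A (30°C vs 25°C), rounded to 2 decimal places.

Fold change = 4628 / 773.8 = 5.9809
log2(5.9809) = 2.580

2.58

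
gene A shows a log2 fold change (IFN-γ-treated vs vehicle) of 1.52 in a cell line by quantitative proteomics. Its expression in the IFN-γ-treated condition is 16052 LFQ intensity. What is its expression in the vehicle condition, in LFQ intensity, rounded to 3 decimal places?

Fold change = 2^(1.52) = 2.8679
vehicle expression = 16052 / 2.8679 = 5597.106

5597.106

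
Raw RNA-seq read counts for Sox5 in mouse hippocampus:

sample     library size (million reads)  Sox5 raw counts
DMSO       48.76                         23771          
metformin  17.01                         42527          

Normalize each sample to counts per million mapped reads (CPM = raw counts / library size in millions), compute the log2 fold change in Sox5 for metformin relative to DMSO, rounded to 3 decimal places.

2.358

CPM(DMSO) = 23771 / 48.76 = 487.5103
CPM(metformin) = 42527 / 17.01 = 2500.1176
Fold change = 2500.1176 / 487.5103 = 5.12834
log2(5.12834) = 2.3585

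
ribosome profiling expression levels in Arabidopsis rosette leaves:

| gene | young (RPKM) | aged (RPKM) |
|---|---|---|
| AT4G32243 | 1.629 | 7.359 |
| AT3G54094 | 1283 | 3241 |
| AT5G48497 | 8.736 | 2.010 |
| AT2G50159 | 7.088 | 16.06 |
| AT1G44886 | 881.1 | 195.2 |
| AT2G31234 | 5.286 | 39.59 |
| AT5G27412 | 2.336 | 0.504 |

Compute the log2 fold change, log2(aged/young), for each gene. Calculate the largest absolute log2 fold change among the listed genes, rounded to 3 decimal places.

log2(7.359/1.629) = 2.176  (AT4G32243)
log2(3241/1283) = 1.337  (AT3G54094)
log2(2.010/8.736) = -2.120  (AT5G48497)
log2(16.06/7.088) = 1.180  (AT2G50159)
log2(195.2/881.1) = -2.174  (AT1G44886)
log2(39.59/5.286) = 2.905  (AT2G31234)
log2(0.504/2.336) = -2.213  (AT5G27412)
The largest magnitude belongs to AT2G31234.

2.905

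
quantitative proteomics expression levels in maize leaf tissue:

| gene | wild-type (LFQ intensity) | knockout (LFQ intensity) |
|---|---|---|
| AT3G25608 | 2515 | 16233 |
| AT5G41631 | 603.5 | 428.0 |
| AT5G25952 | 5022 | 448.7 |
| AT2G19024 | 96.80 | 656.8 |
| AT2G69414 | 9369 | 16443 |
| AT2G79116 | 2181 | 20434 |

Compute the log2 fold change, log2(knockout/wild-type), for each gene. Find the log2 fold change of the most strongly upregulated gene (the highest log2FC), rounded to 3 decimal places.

log2(16233/2515) = 2.690  (AT3G25608)
log2(428.0/603.5) = -0.496  (AT5G41631)
log2(448.7/5022) = -3.484  (AT5G25952)
log2(656.8/96.80) = 2.762  (AT2G19024)
log2(16443/9369) = 0.812  (AT2G69414)
log2(20434/2181) = 3.228  (AT2G79116)
AT2G79116 is most strongly upregulated.

3.228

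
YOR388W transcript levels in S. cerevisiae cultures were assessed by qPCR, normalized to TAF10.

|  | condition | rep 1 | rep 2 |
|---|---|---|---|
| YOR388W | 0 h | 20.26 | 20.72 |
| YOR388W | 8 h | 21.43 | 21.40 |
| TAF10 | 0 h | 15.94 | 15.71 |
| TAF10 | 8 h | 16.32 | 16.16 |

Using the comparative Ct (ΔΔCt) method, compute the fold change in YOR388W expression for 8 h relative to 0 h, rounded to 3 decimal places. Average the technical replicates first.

0.702

Mean Ct: YOR388W 0 h 20.490; YOR388W 8 h 21.415; TAF10 0 h 15.825; TAF10 8 h 16.240
ΔCt(0 h) = 20.490 − 15.825 = 4.665
ΔCt(8 h) = 21.415 − 16.240 = 5.175
ΔΔCt = 5.175 − 4.665 = 0.510
Fold change = 2^(−0.510) = 0.7022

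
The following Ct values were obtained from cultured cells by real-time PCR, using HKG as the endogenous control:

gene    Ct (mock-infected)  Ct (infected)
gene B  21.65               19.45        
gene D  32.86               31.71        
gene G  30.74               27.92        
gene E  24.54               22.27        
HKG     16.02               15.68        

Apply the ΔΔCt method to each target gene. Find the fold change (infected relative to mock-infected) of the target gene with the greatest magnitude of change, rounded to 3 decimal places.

gene B: ΔΔCt = (19.45−15.68) − (21.65−16.02) = 3.77 − 5.63 = -1.86; fold change = 2^1.86 = 3.630
gene D: ΔΔCt = (31.71−15.68) − (32.86−16.02) = 16.03 − 16.84 = -0.81; fold change = 2^0.81 = 1.753
gene G: ΔΔCt = (27.92−15.68) − (30.74−16.02) = 12.24 − 14.72 = -2.48; fold change = 2^2.48 = 5.579
gene E: ΔΔCt = (22.27−15.68) − (24.54−16.02) = 6.59 − 8.52 = -1.93; fold change = 2^1.93 = 3.811
gene G has the largest |ΔΔCt| = 2.48.

5.579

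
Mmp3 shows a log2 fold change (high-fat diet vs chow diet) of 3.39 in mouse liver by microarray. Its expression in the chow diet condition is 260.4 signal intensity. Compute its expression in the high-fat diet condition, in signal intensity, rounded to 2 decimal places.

Fold change = 2^(3.39) = 10.4831
high-fat diet expression = 260.4 × 10.4831 = 2729.81

2729.81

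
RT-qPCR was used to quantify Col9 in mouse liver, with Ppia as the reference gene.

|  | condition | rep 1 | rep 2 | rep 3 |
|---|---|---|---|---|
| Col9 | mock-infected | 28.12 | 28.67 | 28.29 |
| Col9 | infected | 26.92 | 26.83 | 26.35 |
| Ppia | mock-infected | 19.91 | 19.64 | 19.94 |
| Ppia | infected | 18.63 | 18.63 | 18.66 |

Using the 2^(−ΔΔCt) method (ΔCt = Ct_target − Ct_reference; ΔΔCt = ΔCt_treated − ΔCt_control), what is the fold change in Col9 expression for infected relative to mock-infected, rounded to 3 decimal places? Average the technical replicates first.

Mean Ct: Col9 mock-infected 28.360; Col9 infected 26.700; Ppia mock-infected 19.830; Ppia infected 18.640
ΔCt(mock-infected) = 28.360 − 19.830 = 8.530
ΔCt(infected) = 26.700 − 18.640 = 8.060
ΔΔCt = 8.060 − 8.530 = -0.470
Fold change = 2^(−(-0.470)) = 2^0.470 = 1.3851

1.385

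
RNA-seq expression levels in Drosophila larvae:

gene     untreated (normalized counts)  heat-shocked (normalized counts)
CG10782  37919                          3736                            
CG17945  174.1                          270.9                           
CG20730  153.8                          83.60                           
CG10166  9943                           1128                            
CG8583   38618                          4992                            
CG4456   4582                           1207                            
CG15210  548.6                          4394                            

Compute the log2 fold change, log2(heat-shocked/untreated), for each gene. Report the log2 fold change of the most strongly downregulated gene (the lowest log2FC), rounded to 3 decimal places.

log2(3736/37919) = -3.343  (CG10782)
log2(270.9/174.1) = 0.638  (CG17945)
log2(83.60/153.8) = -0.879  (CG20730)
log2(1128/9943) = -3.140  (CG10166)
log2(4992/38618) = -2.952  (CG8583)
log2(1207/4582) = -1.925  (CG4456)
log2(4394/548.6) = 3.002  (CG15210)
CG10782 is most strongly downregulated.

-3.343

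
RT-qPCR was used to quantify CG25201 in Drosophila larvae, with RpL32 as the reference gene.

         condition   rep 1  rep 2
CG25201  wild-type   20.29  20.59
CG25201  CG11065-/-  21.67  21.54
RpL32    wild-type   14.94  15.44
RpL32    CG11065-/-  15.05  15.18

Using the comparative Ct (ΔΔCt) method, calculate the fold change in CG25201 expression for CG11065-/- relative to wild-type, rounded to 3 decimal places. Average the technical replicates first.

Mean Ct: CG25201 wild-type 20.440; CG25201 CG11065-/- 21.605; RpL32 wild-type 15.190; RpL32 CG11065-/- 15.115
ΔCt(wild-type) = 20.440 − 15.190 = 5.250
ΔCt(CG11065-/-) = 21.605 − 15.115 = 6.490
ΔΔCt = 6.490 − 5.250 = 1.240
Fold change = 2^(−1.240) = 0.4234

0.423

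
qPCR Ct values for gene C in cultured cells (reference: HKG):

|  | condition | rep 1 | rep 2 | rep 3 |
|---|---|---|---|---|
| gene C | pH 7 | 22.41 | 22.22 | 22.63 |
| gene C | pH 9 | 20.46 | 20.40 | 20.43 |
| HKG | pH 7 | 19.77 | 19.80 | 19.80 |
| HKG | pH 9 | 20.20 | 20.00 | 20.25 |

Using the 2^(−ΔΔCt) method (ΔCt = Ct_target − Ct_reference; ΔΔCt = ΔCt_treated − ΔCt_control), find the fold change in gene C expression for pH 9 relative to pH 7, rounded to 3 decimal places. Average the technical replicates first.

Mean Ct: gene C pH 7 22.420; gene C pH 9 20.430; HKG pH 7 19.790; HKG pH 9 20.150
ΔCt(pH 7) = 22.420 − 19.790 = 2.630
ΔCt(pH 9) = 20.430 − 20.150 = 0.280
ΔΔCt = 0.280 − 2.630 = -2.350
Fold change = 2^(−(-2.350)) = 2^2.350 = 5.0982

5.098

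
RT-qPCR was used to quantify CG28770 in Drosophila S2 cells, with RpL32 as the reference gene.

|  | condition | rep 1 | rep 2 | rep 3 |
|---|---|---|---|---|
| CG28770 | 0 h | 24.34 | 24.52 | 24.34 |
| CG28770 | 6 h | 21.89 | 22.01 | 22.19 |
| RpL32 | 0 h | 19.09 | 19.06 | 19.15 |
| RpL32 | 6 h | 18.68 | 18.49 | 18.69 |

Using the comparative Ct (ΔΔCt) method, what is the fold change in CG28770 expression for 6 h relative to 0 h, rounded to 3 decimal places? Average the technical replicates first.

Mean Ct: CG28770 0 h 24.400; CG28770 6 h 22.030; RpL32 0 h 19.100; RpL32 6 h 18.620
ΔCt(0 h) = 24.400 − 19.100 = 5.300
ΔCt(6 h) = 22.030 − 18.620 = 3.410
ΔΔCt = 3.410 − 5.300 = -1.890
Fold change = 2^(−(-1.890)) = 2^1.890 = 3.7064

3.706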